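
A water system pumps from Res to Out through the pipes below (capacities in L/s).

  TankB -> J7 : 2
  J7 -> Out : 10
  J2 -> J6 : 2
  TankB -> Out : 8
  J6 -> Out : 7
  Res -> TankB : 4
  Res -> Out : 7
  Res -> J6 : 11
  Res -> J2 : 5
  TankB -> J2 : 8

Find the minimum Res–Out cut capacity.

18

Augment Res→Out: bottleneck 7, flow now 7.
Augment Res→TankB→Out: bottleneck 4, flow now 11.
Augment Res→J6→Out: bottleneck 7, flow now 18.
No augmenting path remains; maximum flow = 18.
By max-flow min-cut, the minimum cut capacity equals the max flow.
In the residual graph, reachable from Res: {Res, J2, J6}.
Min-cut edges: Res→TankB (4), Res→Out (7), J6→Out (7); capacity 4 + 7 + 7 = 18.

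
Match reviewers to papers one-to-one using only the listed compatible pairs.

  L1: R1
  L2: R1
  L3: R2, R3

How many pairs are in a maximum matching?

Unit-capacity flow: source→left, listed edges, right→sink; max matching = max flow.
Augmenting path L1→R1 (+1); matched 1.
Augmenting path L3→R2 (+1); matched 2.
No augmenting path remains; maximum matching = 2.
König certificate: {L3, R1} is a vertex cover of size 2 (every listed pair touches it), so no matching can be larger.

2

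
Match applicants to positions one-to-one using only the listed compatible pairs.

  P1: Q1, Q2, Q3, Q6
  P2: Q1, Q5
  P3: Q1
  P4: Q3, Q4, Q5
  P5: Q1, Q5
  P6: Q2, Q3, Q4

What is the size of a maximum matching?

5

Unit-capacity flow: source→left, listed edges, right→sink; max matching = max flow.
Augmenting path P1→Q1 (+1); matched 1.
Augmenting path P2→Q5 (+1); matched 2.
Augmenting path P4→Q3 (+1); matched 3.
Augmenting path P6→Q2 (+1); matched 4.
Augmenting path P3→Q1→P1→Q6 (+1); matched 5.
No augmenting path remains; maximum matching = 5.
König certificate: {P1, P4, P6, Q1, Q5} is a vertex cover of size 5 (every listed pair touches it), so no matching can be larger.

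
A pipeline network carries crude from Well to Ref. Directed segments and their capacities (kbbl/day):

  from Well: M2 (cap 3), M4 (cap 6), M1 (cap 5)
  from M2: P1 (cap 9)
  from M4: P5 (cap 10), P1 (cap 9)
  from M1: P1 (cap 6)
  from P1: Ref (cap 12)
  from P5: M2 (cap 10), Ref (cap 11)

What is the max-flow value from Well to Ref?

14

Augment Well→M2→P1→Ref: bottleneck 3, flow now 3.
Augment Well→M4→P1→Ref: bottleneck 6, flow now 9.
Augment Well→M1→P1→Ref: bottleneck 3, flow now 12.
Augment Well→M1→P1→M4→P5→Ref: bottleneck 2, flow now 14. (uses reverse residual edge)
No augmenting path remains; maximum flow = 14.
In the residual graph, reachable from Well: {Well}.
Min-cut edges: Well→M2 (3), Well→M4 (6), Well→M1 (5); capacity 3 + 6 + 5 = 14.
This cut is saturated, so no flow can exceed 14.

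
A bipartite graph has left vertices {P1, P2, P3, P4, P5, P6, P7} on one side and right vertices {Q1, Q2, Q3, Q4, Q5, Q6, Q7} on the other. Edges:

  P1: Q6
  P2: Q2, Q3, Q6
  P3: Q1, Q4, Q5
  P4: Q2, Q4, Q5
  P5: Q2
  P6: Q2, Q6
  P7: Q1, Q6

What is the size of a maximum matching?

6

Unit-capacity flow: source→left, listed edges, right→sink; max matching = max flow.
Augmenting path P1→Q6 (+1); matched 1.
Augmenting path P2→Q2 (+1); matched 2.
Augmenting path P3→Q1 (+1); matched 3.
Augmenting path P4→Q4 (+1); matched 4.
Augmenting path P5→Q2→P2→Q3 (+1); matched 5.
Augmenting path P7→Q1→P3→Q5 (+1); matched 6.
No augmenting path remains; maximum matching = 6.
König certificate: {P2, P3, P4, P7, Q2, Q6} is a vertex cover of size 6 (every listed pair touches it), so no matching can be larger.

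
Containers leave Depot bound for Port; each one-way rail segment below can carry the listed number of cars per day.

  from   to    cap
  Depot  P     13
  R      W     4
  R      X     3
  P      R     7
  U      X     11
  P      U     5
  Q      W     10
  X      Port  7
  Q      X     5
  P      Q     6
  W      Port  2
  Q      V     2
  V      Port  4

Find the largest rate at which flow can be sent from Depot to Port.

Augment Depot→P→Q→V→Port: bottleneck 2, flow now 2.
Augment Depot→P→Q→W→Port: bottleneck 2, flow now 4.
Augment Depot→P→Q→X→Port: bottleneck 2, flow now 6.
Augment Depot→P→R→X→Port: bottleneck 3, flow now 9.
Augment Depot→P→U→X→Port: bottleneck 2, flow now 11.
No augmenting path remains; maximum flow = 11.
In the residual graph, reachable from Depot: {Depot, P, Q, R, U, W, X}.
Min-cut edges: Q→V (2), W→Port (2), X→Port (7); capacity 2 + 2 + 7 = 11.
This cut is saturated, so no flow can exceed 11.

11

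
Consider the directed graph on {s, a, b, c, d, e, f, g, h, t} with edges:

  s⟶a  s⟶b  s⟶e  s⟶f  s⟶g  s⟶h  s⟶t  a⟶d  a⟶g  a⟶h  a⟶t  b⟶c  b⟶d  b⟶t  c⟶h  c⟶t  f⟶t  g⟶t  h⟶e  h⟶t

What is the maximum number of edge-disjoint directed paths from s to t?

Assign every edge capacity 1; by Menger, the answer equals the max flow.
Path s→t (+1); total 1.
Path s→a→t (+1); total 2.
Path s→b→t (+1); total 3.
Path s→f→t (+1); total 4.
Path s→g→t (+1); total 5.
Path s→h→t (+1); total 6.
No residual s→t path; max flow = 6.
Certifying cut of size 6: {s→a, s→b, s→f, s→g, s→h, s→t}.

6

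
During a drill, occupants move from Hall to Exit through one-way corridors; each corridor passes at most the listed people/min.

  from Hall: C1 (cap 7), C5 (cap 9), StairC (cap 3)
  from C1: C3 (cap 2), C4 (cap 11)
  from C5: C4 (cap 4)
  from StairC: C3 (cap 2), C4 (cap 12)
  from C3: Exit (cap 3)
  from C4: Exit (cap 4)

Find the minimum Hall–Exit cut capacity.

7

Augment Hall→C1→C3→Exit: bottleneck 2, flow now 2.
Augment Hall→C1→C4→Exit: bottleneck 4, flow now 6.
Augment Hall→StairC→C3→Exit: bottleneck 1, flow now 7.
No augmenting path remains; maximum flow = 7.
By max-flow min-cut, the minimum cut capacity equals the max flow.
In the residual graph, reachable from Hall: {Hall, C1, C5, StairC, C3, C4}.
Min-cut edges: C3→Exit (3), C4→Exit (4); capacity 3 + 4 = 7.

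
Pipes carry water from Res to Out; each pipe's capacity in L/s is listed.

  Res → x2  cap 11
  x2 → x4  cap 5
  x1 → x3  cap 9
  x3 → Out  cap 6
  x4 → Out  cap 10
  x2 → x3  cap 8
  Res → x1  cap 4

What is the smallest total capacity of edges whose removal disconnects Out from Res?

11

Augment Res→x1→x3→Out: bottleneck 4, flow now 4.
Augment Res→x2→x3→Out: bottleneck 2, flow now 6.
Augment Res→x2→x4→Out: bottleneck 5, flow now 11.
No augmenting path remains; maximum flow = 11.
By max-flow min-cut, the minimum cut capacity equals the max flow.
In the residual graph, reachable from Res: {Res, x1, x2, x3}.
Min-cut edges: x2→x4 (5), x3→Out (6); capacity 5 + 6 = 11.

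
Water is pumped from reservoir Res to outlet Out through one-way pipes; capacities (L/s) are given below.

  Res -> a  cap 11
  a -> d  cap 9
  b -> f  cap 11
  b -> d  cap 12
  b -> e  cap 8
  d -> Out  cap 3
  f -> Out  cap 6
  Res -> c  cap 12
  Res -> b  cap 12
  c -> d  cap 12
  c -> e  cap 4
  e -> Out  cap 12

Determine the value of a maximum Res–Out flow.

19

Augment Res→a→d→Out: bottleneck 3, flow now 3.
Augment Res→b→e→Out: bottleneck 8, flow now 11.
Augment Res→b→f→Out: bottleneck 4, flow now 15.
Augment Res→c→e→Out: bottleneck 4, flow now 19.
No augmenting path remains; maximum flow = 19.
In the residual graph, reachable from Res: {Res, a, c, d}.
Min-cut edges: Res→b (12), c→e (4), d→Out (3); capacity 12 + 4 + 3 = 19.
This cut is saturated, so no flow can exceed 19.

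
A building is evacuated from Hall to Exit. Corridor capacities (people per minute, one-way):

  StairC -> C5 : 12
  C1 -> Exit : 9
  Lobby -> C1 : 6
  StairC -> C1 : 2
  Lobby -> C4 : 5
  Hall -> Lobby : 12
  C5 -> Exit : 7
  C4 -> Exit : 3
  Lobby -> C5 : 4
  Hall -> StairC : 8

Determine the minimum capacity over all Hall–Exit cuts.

Augment Hall→StairC→C5→Exit: bottleneck 7, flow now 7.
Augment Hall→StairC→C1→Exit: bottleneck 1, flow now 8.
Augment Hall→Lobby→C4→Exit: bottleneck 3, flow now 11.
Augment Hall→Lobby→C1→Exit: bottleneck 6, flow now 17.
Augment Hall→Lobby→C5→StairC→C1→Exit: bottleneck 1, flow now 18. (uses reverse residual edge)
No augmenting path remains; maximum flow = 18.
By max-flow min-cut, the minimum cut capacity equals the max flow.
In the residual graph, reachable from Hall: {Hall, StairC, Lobby, C4, C5}.
Min-cut edges: StairC→C1 (2), Lobby→C1 (6), C4→Exit (3), C5→Exit (7); capacity 2 + 6 + 3 + 7 = 18.

18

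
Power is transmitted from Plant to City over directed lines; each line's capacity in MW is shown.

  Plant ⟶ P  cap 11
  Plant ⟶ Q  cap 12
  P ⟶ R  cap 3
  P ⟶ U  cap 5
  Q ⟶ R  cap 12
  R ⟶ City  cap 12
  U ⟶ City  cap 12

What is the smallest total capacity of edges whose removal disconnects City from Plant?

17

Augment Plant→P→R→City: bottleneck 3, flow now 3.
Augment Plant→P→U→City: bottleneck 5, flow now 8.
Augment Plant→Q→R→City: bottleneck 9, flow now 17.
No augmenting path remains; maximum flow = 17.
By max-flow min-cut, the minimum cut capacity equals the max flow.
In the residual graph, reachable from Plant: {Plant, P, Q, R}.
Min-cut edges: P→U (5), R→City (12); capacity 5 + 12 = 17.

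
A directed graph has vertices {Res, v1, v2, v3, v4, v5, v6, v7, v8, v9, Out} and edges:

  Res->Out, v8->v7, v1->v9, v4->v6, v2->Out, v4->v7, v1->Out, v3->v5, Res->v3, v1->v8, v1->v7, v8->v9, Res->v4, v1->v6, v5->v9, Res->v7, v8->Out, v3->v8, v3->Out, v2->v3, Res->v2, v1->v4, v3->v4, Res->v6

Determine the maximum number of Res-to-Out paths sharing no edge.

Assign every edge capacity 1; by Menger, the answer equals the max flow.
Path Res→Out (+1); total 1.
Path Res→v2→Out (+1); total 2.
Path Res→v3→Out (+1); total 3.
No residual Res→Out path; max flow = 3.
Certifying cut of size 3: {Res→Out, Res→v2, Res→v3}.

3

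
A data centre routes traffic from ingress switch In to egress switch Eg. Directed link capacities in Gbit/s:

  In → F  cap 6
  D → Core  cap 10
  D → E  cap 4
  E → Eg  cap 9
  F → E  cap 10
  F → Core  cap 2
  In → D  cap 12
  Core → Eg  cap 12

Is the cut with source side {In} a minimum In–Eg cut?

Given cut capacity: 12 + 6 = 18.
Augment In→D→E→Eg: bottleneck 4, flow now 4.
Augment In→D→Core→Eg: bottleneck 8, flow now 12.
Augment In→F→E→Eg: bottleneck 5, flow now 17.
Augment In→F→Core→Eg: bottleneck 1, flow now 18.
No augmenting path remains; maximum flow = 18.
Cut capacity 18 equals the max flow, so it is a minimum cut.

Yes — it is a minimum cut (capacity 18).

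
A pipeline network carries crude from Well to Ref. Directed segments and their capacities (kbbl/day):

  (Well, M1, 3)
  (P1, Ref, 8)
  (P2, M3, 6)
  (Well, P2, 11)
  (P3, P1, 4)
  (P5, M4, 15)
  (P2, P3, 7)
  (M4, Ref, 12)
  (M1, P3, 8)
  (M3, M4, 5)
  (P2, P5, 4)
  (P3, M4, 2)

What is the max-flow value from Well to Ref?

Augment Well→M1→P3→M4→Ref: bottleneck 2, flow now 2.
Augment Well→M1→P3→P1→Ref: bottleneck 1, flow now 3.
Augment Well→P2→P3→P1→Ref: bottleneck 3, flow now 6.
Augment Well→P2→M3→M4→Ref: bottleneck 5, flow now 11.
Augment Well→P2→P5→M4→Ref: bottleneck 3, flow now 14.
No augmenting path remains; maximum flow = 14.
In the residual graph, reachable from Well: {Well}.
Min-cut edges: Well→M1 (3), Well→P2 (11); capacity 3 + 11 = 14.
This cut is saturated, so no flow can exceed 14.

14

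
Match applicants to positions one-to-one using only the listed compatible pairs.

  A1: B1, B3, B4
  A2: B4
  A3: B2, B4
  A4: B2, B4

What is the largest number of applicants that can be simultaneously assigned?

3

Unit-capacity flow: source→left, listed edges, right→sink; max matching = max flow.
Augmenting path A1→B1 (+1); matched 1.
Augmenting path A2→B4 (+1); matched 2.
Augmenting path A3→B2 (+1); matched 3.
No augmenting path remains; maximum matching = 3.
König certificate: {A1, B2, B4} is a vertex cover of size 3 (every listed pair touches it), so no matching can be larger.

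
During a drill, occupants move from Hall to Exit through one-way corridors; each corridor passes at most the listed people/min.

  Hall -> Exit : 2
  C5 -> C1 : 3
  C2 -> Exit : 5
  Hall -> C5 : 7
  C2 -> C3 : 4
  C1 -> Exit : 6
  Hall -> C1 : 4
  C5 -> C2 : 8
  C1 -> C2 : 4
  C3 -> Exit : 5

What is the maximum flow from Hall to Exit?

13

Augment Hall→Exit: bottleneck 2, flow now 2.
Augment Hall→C1→Exit: bottleneck 4, flow now 6.
Augment Hall→C5→C1→Exit: bottleneck 2, flow now 8.
Augment Hall→C5→C2→Exit: bottleneck 5, flow now 13.
No augmenting path remains; maximum flow = 13.
In the residual graph, reachable from Hall: {Hall}.
Min-cut edges: Hall→C5 (7), Hall→C1 (4), Hall→Exit (2); capacity 7 + 4 + 2 = 13.
This cut is saturated, so no flow can exceed 13.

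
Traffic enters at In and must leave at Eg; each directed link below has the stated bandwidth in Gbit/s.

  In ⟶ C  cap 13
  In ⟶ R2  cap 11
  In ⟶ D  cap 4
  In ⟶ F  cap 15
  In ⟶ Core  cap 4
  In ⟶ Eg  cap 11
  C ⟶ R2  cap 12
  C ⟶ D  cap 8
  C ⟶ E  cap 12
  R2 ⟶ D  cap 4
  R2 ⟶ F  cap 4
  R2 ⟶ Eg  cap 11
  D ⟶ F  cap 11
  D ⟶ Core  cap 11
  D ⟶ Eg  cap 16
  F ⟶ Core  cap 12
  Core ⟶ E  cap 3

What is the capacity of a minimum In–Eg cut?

Augment In→Eg: bottleneck 11, flow now 11.
Augment In→R2→Eg: bottleneck 11, flow now 22.
Augment In→D→Eg: bottleneck 4, flow now 26.
Augment In→C→D→Eg: bottleneck 8, flow now 34.
Augment In→C→R2→D→Eg: bottleneck 4, flow now 38.
No augmenting path remains; maximum flow = 38.
By max-flow min-cut, the minimum cut capacity equals the max flow.
In the residual graph, reachable from In: {In, C, R2, F, Core, E}.
Min-cut edges: In→D (4), In→Eg (11), C→D (8), R2→D (4), R2→Eg (11); capacity 4 + 11 + 8 + 4 + 11 = 38.

38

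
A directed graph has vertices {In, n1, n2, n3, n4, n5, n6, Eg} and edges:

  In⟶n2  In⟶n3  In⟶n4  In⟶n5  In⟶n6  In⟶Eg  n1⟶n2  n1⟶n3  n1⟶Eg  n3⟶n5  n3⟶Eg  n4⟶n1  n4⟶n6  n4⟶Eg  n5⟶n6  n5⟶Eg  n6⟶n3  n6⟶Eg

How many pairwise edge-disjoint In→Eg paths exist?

5

Assign every edge capacity 1; by Menger, the answer equals the max flow.
Path In→Eg (+1); total 1.
Path In→n3→Eg (+1); total 2.
Path In→n4→Eg (+1); total 3.
Path In→n5→Eg (+1); total 4.
Path In→n6→Eg (+1); total 5.
No residual In→Eg path; max flow = 5.
Certifying cut of size 5: {In→Eg, In→n3, In→n4, In→n5, In→n6}.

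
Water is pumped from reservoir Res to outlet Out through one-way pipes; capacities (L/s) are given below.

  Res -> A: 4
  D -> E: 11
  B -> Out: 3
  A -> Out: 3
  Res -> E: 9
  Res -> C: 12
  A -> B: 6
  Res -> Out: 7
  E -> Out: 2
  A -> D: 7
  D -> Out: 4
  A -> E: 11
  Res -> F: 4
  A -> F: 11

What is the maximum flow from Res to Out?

13

Augment Res→Out: bottleneck 7, flow now 7.
Augment Res→A→Out: bottleneck 3, flow now 10.
Augment Res→E→Out: bottleneck 2, flow now 12.
Augment Res→A→B→Out: bottleneck 1, flow now 13.
No augmenting path remains; maximum flow = 13.
In the residual graph, reachable from Res: {Res, C, E, F}.
Min-cut edges: Res→A (4), Res→Out (7), E→Out (2); capacity 4 + 7 + 2 = 13.
This cut is saturated, so no flow can exceed 13.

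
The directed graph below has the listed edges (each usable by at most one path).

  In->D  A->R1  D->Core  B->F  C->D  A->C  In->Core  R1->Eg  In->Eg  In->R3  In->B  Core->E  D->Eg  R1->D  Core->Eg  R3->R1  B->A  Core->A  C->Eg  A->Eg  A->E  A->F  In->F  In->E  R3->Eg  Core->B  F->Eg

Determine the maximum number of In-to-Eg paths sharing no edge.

Assign every edge capacity 1; by Menger, the answer equals the max flow.
Path In→Eg (+1); total 1.
Path In→R3→Eg (+1); total 2.
Path In→F→Eg (+1); total 3.
Path In→Core→Eg (+1); total 4.
Path In→D→Eg (+1); total 5.
Path In→B→A→Eg (+1); total 6.
No residual In→Eg path; max flow = 6.
Certifying cut of size 6: {In→B, In→Core, In→D, In→Eg, In→F, In→R3}.

6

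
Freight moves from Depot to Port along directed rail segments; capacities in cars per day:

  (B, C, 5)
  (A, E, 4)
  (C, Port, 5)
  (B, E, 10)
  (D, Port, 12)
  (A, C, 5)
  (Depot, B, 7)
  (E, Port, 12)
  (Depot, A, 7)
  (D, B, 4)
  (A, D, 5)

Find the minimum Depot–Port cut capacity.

Augment Depot→A→C→Port: bottleneck 5, flow now 5.
Augment Depot→A→D→Port: bottleneck 2, flow now 7.
Augment Depot→B→E→Port: bottleneck 7, flow now 14.
No augmenting path remains; maximum flow = 14.
By max-flow min-cut, the minimum cut capacity equals the max flow.
In the residual graph, reachable from Depot: {Depot}.
Min-cut edges: Depot→A (7), Depot→B (7); capacity 7 + 7 = 14.

14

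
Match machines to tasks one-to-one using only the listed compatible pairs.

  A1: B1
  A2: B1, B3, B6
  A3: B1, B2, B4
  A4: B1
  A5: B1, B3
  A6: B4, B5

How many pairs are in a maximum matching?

5

Unit-capacity flow: source→left, listed edges, right→sink; max matching = max flow.
Augmenting path A1→B1 (+1); matched 1.
Augmenting path A2→B3 (+1); matched 2.
Augmenting path A3→B2 (+1); matched 3.
Augmenting path A6→B4 (+1); matched 4.
Augmenting path A5→B3→A2→B6 (+1); matched 5.
No augmenting path remains; maximum matching = 5.
König certificate: {A2, A3, A5, A6, B1} is a vertex cover of size 5 (every listed pair touches it), so no matching can be larger.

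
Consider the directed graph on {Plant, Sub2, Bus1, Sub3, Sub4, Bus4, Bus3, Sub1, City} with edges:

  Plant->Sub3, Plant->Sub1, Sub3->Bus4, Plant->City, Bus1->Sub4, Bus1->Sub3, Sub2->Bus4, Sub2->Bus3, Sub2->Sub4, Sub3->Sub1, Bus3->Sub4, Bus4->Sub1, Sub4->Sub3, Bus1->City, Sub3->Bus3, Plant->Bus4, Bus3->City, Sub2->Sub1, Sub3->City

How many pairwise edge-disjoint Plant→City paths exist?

2

Assign every edge capacity 1; by Menger, the answer equals the max flow.
Path Plant→City (+1); total 1.
Path Plant→Sub3→City (+1); total 2.
No residual Plant→City path; max flow = 2.
Certifying cut of size 2: {Plant→City, Plant→Sub3}.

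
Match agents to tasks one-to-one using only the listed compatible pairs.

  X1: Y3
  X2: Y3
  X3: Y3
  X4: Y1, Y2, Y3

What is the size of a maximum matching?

2

Unit-capacity flow: source→left, listed edges, right→sink; max matching = max flow.
Augmenting path X1→Y3 (+1); matched 1.
Augmenting path X4→Y1 (+1); matched 2.
No augmenting path remains; maximum matching = 2.
König certificate: {X4, Y3} is a vertex cover of size 2 (every listed pair touches it), so no matching can be larger.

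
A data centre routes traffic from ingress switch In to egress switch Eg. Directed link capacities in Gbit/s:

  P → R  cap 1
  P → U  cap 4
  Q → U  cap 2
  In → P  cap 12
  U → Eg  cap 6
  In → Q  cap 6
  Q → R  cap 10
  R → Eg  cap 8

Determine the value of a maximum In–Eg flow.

11

Augment In→P→R→Eg: bottleneck 1, flow now 1.
Augment In→P→U→Eg: bottleneck 4, flow now 5.
Augment In→Q→R→Eg: bottleneck 6, flow now 11.
No augmenting path remains; maximum flow = 11.
In the residual graph, reachable from In: {In, P}.
Min-cut edges: In→Q (6), P→R (1), P→U (4); capacity 6 + 1 + 4 = 11.
This cut is saturated, so no flow can exceed 11.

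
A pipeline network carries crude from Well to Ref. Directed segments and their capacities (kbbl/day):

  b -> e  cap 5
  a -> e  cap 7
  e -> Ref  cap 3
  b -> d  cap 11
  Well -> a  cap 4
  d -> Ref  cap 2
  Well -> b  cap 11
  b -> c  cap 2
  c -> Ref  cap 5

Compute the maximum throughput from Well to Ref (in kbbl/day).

7

Augment Well→a→e→Ref: bottleneck 3, flow now 3.
Augment Well→b→c→Ref: bottleneck 2, flow now 5.
Augment Well→b→d→Ref: bottleneck 2, flow now 7.
No augmenting path remains; maximum flow = 7.
In the residual graph, reachable from Well: {Well, a, b, d, e}.
Min-cut edges: b→c (2), d→Ref (2), e→Ref (3); capacity 2 + 2 + 3 = 7.
This cut is saturated, so no flow can exceed 7.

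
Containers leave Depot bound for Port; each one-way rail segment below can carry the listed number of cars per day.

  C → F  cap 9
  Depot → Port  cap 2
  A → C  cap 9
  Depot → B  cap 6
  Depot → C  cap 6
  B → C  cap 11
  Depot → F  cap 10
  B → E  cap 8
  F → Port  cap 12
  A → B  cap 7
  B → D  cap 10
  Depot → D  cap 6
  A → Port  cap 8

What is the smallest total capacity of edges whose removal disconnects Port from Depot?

Augment Depot→Port: bottleneck 2, flow now 2.
Augment Depot→F→Port: bottleneck 10, flow now 12.
Augment Depot→C→F→Port: bottleneck 2, flow now 14.
No augmenting path remains; maximum flow = 14.
By max-flow min-cut, the minimum cut capacity equals the max flow.
In the residual graph, reachable from Depot: {Depot, B, C, D, E, F}.
Min-cut edges: Depot→Port (2), F→Port (12); capacity 2 + 12 = 14.

14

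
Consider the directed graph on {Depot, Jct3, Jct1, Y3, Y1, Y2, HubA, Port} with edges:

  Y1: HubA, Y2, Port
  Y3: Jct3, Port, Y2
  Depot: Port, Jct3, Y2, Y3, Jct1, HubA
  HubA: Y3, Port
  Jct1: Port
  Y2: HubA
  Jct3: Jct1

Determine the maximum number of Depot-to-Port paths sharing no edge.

Assign every edge capacity 1; by Menger, the answer equals the max flow.
Path Depot→Port (+1); total 1.
Path Depot→Jct1→Port (+1); total 2.
Path Depot→Y3→Port (+1); total 3.
Path Depot→HubA→Port (+1); total 4.
No residual Depot→Port path; max flow = 4.
Certifying cut of size 4: {Depot→Port, HubA→Port, Jct1→Port, Y3→Port}.

4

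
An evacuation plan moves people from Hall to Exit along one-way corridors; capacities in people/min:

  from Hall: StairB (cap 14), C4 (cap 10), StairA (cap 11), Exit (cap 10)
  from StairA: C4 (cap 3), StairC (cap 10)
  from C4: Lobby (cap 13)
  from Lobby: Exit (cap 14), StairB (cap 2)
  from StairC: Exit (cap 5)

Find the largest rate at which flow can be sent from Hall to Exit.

28

Augment Hall→Exit: bottleneck 10, flow now 10.
Augment Hall→StairA→StairC→Exit: bottleneck 5, flow now 15.
Augment Hall→C4→Lobby→Exit: bottleneck 10, flow now 25.
Augment Hall→StairA→C4→Lobby→Exit: bottleneck 3, flow now 28.
No augmenting path remains; maximum flow = 28.
In the residual graph, reachable from Hall: {Hall, StairA, StairC, StairB}.
Min-cut edges: Hall→C4 (10), Hall→Exit (10), StairA→C4 (3), StairC→Exit (5); capacity 10 + 10 + 3 + 5 = 28.
This cut is saturated, so no flow can exceed 28.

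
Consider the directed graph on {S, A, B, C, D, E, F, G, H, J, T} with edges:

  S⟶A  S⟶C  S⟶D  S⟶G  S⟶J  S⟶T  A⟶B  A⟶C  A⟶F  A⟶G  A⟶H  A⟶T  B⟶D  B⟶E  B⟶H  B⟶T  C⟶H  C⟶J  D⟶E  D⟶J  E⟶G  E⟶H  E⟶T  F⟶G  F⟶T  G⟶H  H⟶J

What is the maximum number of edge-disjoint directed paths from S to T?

3

Assign every edge capacity 1; by Menger, the answer equals the max flow.
Path S→T (+1); total 1.
Path S→A→T (+1); total 2.
Path S→D→E→T (+1); total 3.
No residual S→T path; max flow = 3.
Certifying cut of size 3: {S→A, S→D, S→T}.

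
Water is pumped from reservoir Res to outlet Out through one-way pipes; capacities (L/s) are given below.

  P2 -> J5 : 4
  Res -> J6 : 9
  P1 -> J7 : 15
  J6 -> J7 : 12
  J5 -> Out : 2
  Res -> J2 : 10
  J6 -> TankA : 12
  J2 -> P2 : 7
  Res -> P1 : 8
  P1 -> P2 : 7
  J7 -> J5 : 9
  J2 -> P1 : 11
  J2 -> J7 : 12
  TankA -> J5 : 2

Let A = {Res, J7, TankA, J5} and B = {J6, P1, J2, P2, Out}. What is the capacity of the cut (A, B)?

Edges leaving {Res, J7, TankA, J5}: Res→J6 (9), Res→P1 (8), Res→J2 (10), J5→Out (2).
Cut capacity = 9 + 8 + 10 + 2 = 29.

29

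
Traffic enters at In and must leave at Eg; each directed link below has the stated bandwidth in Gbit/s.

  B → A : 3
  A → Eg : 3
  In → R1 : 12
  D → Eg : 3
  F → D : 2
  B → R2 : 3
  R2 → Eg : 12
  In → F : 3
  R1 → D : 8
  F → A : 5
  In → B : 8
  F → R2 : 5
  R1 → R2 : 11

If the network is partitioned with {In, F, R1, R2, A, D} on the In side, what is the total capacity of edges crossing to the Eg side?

26

Edges leaving {In, F, R1, R2, A, D}: In→B (8), R2→Eg (12), A→Eg (3), D→Eg (3).
Cut capacity = 8 + 12 + 3 + 3 = 26.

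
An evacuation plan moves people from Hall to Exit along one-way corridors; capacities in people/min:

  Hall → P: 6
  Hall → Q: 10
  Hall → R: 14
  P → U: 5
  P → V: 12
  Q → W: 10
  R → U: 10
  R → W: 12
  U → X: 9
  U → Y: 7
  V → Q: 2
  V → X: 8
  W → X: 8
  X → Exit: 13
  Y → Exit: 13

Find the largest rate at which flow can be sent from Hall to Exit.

20

Augment Hall→P→U→X→Exit: bottleneck 5, flow now 5.
Augment Hall→P→V→X→Exit: bottleneck 1, flow now 6.
Augment Hall→Q→W→X→Exit: bottleneck 7, flow now 13.
Augment Hall→R→U→Y→Exit: bottleneck 7, flow now 20.
No augmenting path remains; maximum flow = 20.
In the residual graph, reachable from Hall: {Hall, P, Q, R, U, V, W, X}.
Min-cut edges: U→Y (7), X→Exit (13); capacity 7 + 13 = 20.
This cut is saturated, so no flow can exceed 20.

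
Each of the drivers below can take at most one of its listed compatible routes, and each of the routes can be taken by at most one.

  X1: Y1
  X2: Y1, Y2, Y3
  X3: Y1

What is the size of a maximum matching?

2

Unit-capacity flow: source→left, listed edges, right→sink; max matching = max flow.
Augmenting path X1→Y1 (+1); matched 1.
Augmenting path X2→Y2 (+1); matched 2.
No augmenting path remains; maximum matching = 2.
König certificate: {X2, Y1} is a vertex cover of size 2 (every listed pair touches it), so no matching can be larger.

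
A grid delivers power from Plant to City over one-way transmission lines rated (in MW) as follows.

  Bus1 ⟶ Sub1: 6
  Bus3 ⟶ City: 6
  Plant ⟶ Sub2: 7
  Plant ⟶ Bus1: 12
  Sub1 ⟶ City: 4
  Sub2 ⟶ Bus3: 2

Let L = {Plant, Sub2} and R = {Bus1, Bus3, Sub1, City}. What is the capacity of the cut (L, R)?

Edges leaving {Plant, Sub2}: Plant→Bus1 (12), Sub2→Bus3 (2).
Cut capacity = 12 + 2 = 14.

14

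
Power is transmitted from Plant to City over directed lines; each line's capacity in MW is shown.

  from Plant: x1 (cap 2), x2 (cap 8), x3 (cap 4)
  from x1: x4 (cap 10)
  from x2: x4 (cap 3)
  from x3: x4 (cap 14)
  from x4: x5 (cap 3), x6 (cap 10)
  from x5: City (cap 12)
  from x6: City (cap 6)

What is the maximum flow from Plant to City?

Augment Plant→x1→x4→x5→City: bottleneck 2, flow now 2.
Augment Plant→x2→x4→x5→City: bottleneck 1, flow now 3.
Augment Plant→x2→x4→x6→City: bottleneck 2, flow now 5.
Augment Plant→x3→x4→x6→City: bottleneck 4, flow now 9.
No augmenting path remains; maximum flow = 9.
In the residual graph, reachable from Plant: {Plant, x2}.
Min-cut edges: Plant→x1 (2), Plant→x3 (4), x2→x4 (3); capacity 2 + 4 + 3 = 9.
This cut is saturated, so no flow can exceed 9.

9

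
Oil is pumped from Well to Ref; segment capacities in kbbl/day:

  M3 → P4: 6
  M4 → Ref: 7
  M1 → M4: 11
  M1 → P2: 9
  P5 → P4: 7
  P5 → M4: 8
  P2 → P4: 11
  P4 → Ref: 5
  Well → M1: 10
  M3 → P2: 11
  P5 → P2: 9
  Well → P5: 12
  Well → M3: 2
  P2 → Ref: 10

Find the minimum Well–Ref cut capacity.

Augment Well→P5→P2→Ref: bottleneck 9, flow now 9.
Augment Well→P5→M4→Ref: bottleneck 3, flow now 12.
Augment Well→M1→P2→Ref: bottleneck 1, flow now 13.
Augment Well→M1→M4→Ref: bottleneck 4, flow now 17.
Augment Well→M3→P4→Ref: bottleneck 2, flow now 19.
Augment Well→M1→P2→P4→Ref: bottleneck 3, flow now 22.
No augmenting path remains; maximum flow = 22.
By max-flow min-cut, the minimum cut capacity equals the max flow.
In the residual graph, reachable from Well: {Well, P5, M1, M3, P2, M4, P4}.
Min-cut edges: P2→Ref (10), M4→Ref (7), P4→Ref (5); capacity 10 + 7 + 5 = 22.

22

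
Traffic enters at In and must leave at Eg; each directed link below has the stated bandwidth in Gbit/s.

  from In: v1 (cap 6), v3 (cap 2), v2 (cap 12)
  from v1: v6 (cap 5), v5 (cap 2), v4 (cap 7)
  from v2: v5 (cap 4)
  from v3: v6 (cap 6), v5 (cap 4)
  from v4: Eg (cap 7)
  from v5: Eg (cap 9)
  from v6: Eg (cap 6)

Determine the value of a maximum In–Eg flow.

Augment In→v1→v4→Eg: bottleneck 6, flow now 6.
Augment In→v2→v5→Eg: bottleneck 4, flow now 10.
Augment In→v3→v5→Eg: bottleneck 2, flow now 12.
No augmenting path remains; maximum flow = 12.
In the residual graph, reachable from In: {In, v2}.
Min-cut edges: In→v1 (6), In→v3 (2), v2→v5 (4); capacity 6 + 2 + 4 = 12.
This cut is saturated, so no flow can exceed 12.

12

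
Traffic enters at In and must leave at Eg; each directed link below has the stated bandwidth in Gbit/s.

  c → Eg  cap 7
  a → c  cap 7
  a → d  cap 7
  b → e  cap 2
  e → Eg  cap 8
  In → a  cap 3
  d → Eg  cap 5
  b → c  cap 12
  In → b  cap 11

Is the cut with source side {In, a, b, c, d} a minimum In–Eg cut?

Given cut capacity: 2 + 7 + 5 = 14.
Augment In→a→c→Eg: bottleneck 3, flow now 3.
Augment In→b→c→Eg: bottleneck 4, flow now 7.
Augment In→b→e→Eg: bottleneck 2, flow now 9.
Augment In→b→c→a→d→Eg: bottleneck 3, flow now 12. (uses reverse residual edge)
No augmenting path remains; maximum flow = 12.
In the residual graph, reachable from In: {In, b, c}.
Min-cut edges: In→a (3), b→e (2), c→Eg (7); capacity 3 + 2 + 7 = 12.
Cut capacity 14 exceeds the max flow 12, so it is not minimum.

No — its capacity is 14, but the minimum cut has capacity 12.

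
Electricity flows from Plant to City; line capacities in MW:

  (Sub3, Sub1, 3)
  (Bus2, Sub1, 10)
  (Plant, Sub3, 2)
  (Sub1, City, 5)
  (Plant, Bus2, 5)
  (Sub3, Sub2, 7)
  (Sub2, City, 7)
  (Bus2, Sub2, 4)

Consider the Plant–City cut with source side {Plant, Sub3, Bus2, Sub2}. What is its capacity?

Edges leaving {Plant, Sub3, Bus2, Sub2}: Sub3→Sub1 (3), Bus2→Sub1 (10), Sub2→City (7).
Cut capacity = 3 + 10 + 7 = 20.

20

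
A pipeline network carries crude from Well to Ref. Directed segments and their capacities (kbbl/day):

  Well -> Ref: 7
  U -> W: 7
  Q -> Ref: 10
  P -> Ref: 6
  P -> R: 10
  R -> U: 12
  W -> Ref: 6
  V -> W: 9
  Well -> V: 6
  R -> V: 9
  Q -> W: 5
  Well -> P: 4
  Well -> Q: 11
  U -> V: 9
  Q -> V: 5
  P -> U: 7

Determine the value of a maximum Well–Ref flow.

Augment Well→Ref: bottleneck 7, flow now 7.
Augment Well→P→Ref: bottleneck 4, flow now 11.
Augment Well→Q→Ref: bottleneck 10, flow now 21.
Augment Well→Q→W→Ref: bottleneck 1, flow now 22.
Augment Well→V→W→Ref: bottleneck 5, flow now 27.
No augmenting path remains; maximum flow = 27.
In the residual graph, reachable from Well: {Well, Q, V, W}.
Min-cut edges: Well→P (4), Well→Ref (7), Q→Ref (10), W→Ref (6); capacity 4 + 7 + 10 + 6 = 27.
This cut is saturated, so no flow can exceed 27.

27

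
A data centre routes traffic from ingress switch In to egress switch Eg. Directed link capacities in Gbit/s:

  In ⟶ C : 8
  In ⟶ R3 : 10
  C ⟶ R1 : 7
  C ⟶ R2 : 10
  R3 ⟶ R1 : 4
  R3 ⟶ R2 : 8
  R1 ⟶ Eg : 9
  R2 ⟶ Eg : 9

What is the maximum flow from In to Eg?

Augment In→C→R1→Eg: bottleneck 7, flow now 7.
Augment In→C→R2→Eg: bottleneck 1, flow now 8.
Augment In→R3→R1→Eg: bottleneck 2, flow now 10.
Augment In→R3→R2→Eg: bottleneck 8, flow now 18.
No augmenting path remains; maximum flow = 18.
In the residual graph, reachable from In: {In}.
Min-cut edges: In→C (8), In→R3 (10); capacity 8 + 10 = 18.
This cut is saturated, so no flow can exceed 18.

18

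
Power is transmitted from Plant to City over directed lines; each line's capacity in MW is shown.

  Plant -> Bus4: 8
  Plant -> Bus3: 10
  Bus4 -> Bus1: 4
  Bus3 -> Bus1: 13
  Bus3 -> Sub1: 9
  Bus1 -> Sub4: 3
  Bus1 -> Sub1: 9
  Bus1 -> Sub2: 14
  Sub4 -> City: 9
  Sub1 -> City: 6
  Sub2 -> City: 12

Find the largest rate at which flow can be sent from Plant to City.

14

Augment Plant→Bus3→Sub1→City: bottleneck 6, flow now 6.
Augment Plant→Bus4→Bus1→Sub4→City: bottleneck 3, flow now 9.
Augment Plant→Bus4→Bus1→Sub2→City: bottleneck 1, flow now 10.
Augment Plant→Bus3→Bus1→Sub2→City: bottleneck 4, flow now 14.
No augmenting path remains; maximum flow = 14.
In the residual graph, reachable from Plant: {Plant, Bus4}.
Min-cut edges: Plant→Bus3 (10), Bus4→Bus1 (4); capacity 10 + 4 = 14.
This cut is saturated, so no flow can exceed 14.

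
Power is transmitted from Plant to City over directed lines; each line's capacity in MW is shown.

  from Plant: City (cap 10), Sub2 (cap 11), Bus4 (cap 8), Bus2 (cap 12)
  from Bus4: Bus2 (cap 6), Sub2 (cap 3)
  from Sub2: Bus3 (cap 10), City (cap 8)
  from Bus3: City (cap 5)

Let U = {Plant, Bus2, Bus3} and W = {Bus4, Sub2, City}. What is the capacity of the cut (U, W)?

34

Edges leaving {Plant, Bus2, Bus3}: Plant→Bus4 (8), Plant→Sub2 (11), Plant→City (10), Bus3→City (5).
Cut capacity = 8 + 11 + 10 + 5 = 34.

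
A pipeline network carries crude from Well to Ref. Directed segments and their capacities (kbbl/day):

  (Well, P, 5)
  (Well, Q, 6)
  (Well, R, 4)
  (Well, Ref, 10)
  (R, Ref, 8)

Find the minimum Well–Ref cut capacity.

Augment Well→Ref: bottleneck 10, flow now 10.
Augment Well→R→Ref: bottleneck 4, flow now 14.
No augmenting path remains; maximum flow = 14.
By max-flow min-cut, the minimum cut capacity equals the max flow.
In the residual graph, reachable from Well: {Well, P, Q}.
Min-cut edges: Well→R (4), Well→Ref (10); capacity 4 + 10 = 14.

14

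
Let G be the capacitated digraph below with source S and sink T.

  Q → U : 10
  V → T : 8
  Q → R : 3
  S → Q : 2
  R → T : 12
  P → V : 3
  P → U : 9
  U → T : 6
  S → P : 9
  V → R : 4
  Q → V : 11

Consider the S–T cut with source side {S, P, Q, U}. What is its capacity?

23

Edges leaving {S, P, Q, U}: P→V (3), Q→R (3), Q→V (11), U→T (6).
Cut capacity = 3 + 3 + 11 + 6 = 23.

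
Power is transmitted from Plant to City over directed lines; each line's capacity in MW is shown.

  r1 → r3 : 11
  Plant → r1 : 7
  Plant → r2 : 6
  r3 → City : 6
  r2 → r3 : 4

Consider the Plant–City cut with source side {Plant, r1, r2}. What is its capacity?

15

Edges leaving {Plant, r1, r2}: r1→r3 (11), r2→r3 (4).
Cut capacity = 11 + 4 = 15.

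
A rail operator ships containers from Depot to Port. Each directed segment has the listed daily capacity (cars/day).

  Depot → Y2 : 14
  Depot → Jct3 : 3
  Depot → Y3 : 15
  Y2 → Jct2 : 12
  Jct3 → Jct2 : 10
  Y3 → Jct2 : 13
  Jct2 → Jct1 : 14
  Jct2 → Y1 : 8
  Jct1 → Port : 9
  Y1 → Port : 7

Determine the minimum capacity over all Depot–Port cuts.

16

Augment Depot→Y2→Jct2→Jct1→Port: bottleneck 9, flow now 9.
Augment Depot→Y2→Jct2→Y1→Port: bottleneck 3, flow now 12.
Augment Depot→Jct3→Jct2→Y1→Port: bottleneck 3, flow now 15.
Augment Depot→Y3→Jct2→Y1→Port: bottleneck 1, flow now 16.
No augmenting path remains; maximum flow = 16.
By max-flow min-cut, the minimum cut capacity equals the max flow.
In the residual graph, reachable from Depot: {Depot, Y2, Jct3, Y3, Jct2, Jct1, Y1}.
Min-cut edges: Jct1→Port (9), Y1→Port (7); capacity 9 + 7 = 16.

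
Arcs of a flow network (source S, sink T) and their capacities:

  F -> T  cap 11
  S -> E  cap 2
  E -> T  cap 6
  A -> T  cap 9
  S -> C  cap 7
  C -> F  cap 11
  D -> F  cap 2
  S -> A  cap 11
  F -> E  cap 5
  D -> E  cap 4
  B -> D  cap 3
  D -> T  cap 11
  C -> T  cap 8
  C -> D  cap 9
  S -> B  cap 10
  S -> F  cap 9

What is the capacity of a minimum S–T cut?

Augment S→A→T: bottleneck 9, flow now 9.
Augment S→C→T: bottleneck 7, flow now 16.
Augment S→E→T: bottleneck 2, flow now 18.
Augment S→F→T: bottleneck 9, flow now 27.
Augment S→B→D→T: bottleneck 3, flow now 30.
No augmenting path remains; maximum flow = 30.
By max-flow min-cut, the minimum cut capacity equals the max flow.
In the residual graph, reachable from S: {S, A, B}.
Min-cut edges: S→C (7), S→E (2), S→F (9), A→T (9), B→D (3); capacity 7 + 2 + 9 + 9 + 3 = 30.

30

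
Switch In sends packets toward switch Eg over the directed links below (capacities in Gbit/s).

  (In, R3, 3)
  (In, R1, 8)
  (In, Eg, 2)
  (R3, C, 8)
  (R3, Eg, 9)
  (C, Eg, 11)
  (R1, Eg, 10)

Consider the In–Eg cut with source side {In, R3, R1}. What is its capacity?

29

Edges leaving {In, R3, R1}: In→Eg (2), R3→C (8), R3→Eg (9), R1→Eg (10).
Cut capacity = 2 + 8 + 9 + 10 = 29.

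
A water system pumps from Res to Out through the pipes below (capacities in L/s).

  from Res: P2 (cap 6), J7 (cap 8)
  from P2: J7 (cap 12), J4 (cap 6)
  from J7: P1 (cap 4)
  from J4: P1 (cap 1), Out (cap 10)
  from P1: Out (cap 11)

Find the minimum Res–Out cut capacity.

10

Augment Res→P2→J4→Out: bottleneck 6, flow now 6.
Augment Res→J7→P1→Out: bottleneck 4, flow now 10.
No augmenting path remains; maximum flow = 10.
By max-flow min-cut, the minimum cut capacity equals the max flow.
In the residual graph, reachable from Res: {Res, J7}.
Min-cut edges: Res→P2 (6), J7→P1 (4); capacity 6 + 4 = 10.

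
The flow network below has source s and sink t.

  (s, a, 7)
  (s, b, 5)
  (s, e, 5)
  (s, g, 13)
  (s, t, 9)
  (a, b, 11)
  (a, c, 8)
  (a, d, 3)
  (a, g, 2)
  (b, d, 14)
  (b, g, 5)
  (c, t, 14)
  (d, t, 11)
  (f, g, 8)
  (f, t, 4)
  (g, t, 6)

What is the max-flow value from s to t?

Augment s→t: bottleneck 9, flow now 9.
Augment s→g→t: bottleneck 6, flow now 15.
Augment s→a→c→t: bottleneck 7, flow now 22.
Augment s→b→d→t: bottleneck 5, flow now 27.
No augmenting path remains; maximum flow = 27.
In the residual graph, reachable from s: {s, e, g}.
Min-cut edges: s→a (7), s→b (5), s→t (9), g→t (6); capacity 7 + 5 + 9 + 6 = 27.
This cut is saturated, so no flow can exceed 27.

27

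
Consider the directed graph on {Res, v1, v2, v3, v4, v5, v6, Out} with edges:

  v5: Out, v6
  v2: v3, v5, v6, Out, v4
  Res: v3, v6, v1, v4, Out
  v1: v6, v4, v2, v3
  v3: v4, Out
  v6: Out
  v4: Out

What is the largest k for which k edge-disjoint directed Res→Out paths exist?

5

Assign every edge capacity 1; by Menger, the answer equals the max flow.
Path Res→Out (+1); total 1.
Path Res→v3→Out (+1); total 2.
Path Res→v4→Out (+1); total 3.
Path Res→v6→Out (+1); total 4.
Path Res→v1→v2→Out (+1); total 5.
No residual Res→Out path; max flow = 5.
Certifying cut of size 5: {Res→Out, Res→v1, Res→v3, Res→v4, Res→v6}.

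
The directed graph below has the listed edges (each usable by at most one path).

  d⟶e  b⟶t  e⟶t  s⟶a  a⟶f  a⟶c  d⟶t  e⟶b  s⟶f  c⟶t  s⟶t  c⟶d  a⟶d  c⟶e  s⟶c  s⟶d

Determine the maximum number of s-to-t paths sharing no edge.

4

Assign every edge capacity 1; by Menger, the answer equals the max flow.
Path s→t (+1); total 1.
Path s→c→t (+1); total 2.
Path s→d→t (+1); total 3.
Path s→a→c→e→t (+1); total 4.
No residual s→t path; max flow = 4.
Certifying cut of size 4: {s→a, s→c, s→d, s→t}.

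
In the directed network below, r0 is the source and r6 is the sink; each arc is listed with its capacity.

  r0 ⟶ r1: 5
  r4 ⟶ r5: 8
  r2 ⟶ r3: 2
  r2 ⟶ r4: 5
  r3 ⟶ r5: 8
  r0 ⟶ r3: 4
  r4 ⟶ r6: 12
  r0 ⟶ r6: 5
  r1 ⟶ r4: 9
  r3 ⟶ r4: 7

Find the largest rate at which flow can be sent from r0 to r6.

14

Augment r0→r6: bottleneck 5, flow now 5.
Augment r0→r1→r4→r6: bottleneck 5, flow now 10.
Augment r0→r3→r4→r6: bottleneck 4, flow now 14.
No augmenting path remains; maximum flow = 14.
In the residual graph, reachable from r0: {r0}.
Min-cut edges: r0→r1 (5), r0→r3 (4), r0→r6 (5); capacity 5 + 4 + 5 = 14.
This cut is saturated, so no flow can exceed 14.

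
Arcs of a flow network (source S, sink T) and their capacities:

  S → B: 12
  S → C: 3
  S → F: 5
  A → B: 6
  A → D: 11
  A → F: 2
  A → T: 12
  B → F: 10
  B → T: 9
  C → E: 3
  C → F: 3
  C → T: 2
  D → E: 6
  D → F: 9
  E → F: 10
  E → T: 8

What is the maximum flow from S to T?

12

Augment S→B→T: bottleneck 9, flow now 9.
Augment S→C→T: bottleneck 2, flow now 11.
Augment S→C→E→T: bottleneck 1, flow now 12.
No augmenting path remains; maximum flow = 12.
In the residual graph, reachable from S: {S, B, F}.
Min-cut edges: S→C (3), B→T (9); capacity 3 + 9 = 12.
This cut is saturated, so no flow can exceed 12.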